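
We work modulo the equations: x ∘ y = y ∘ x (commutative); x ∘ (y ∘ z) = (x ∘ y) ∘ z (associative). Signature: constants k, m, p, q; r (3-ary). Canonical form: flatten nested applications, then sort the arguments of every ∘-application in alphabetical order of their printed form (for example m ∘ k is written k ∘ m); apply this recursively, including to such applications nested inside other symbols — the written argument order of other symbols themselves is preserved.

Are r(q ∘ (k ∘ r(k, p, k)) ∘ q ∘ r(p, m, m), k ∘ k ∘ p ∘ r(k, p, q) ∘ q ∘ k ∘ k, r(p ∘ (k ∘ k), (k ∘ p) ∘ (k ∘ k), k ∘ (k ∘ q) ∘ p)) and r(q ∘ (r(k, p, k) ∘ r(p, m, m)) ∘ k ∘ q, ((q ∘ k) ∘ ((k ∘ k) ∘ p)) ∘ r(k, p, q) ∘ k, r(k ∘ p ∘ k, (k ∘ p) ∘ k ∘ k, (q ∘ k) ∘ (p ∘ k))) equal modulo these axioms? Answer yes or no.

Left:  r(q ∘ (k ∘ r(k, p, k)) ∘ q ∘ r(p, m, m), k ∘ k ∘ p ∘ r(k, p, q) ∘ q ∘ k ∘ k, r(p ∘ (k ∘ k), (k ∘ p) ∘ (k ∘ k), k ∘ (k ∘ q) ∘ p))
  Focus inside:  q ∘ (k ∘ r(k, p, k)) ∘ q ∘ r(p, m, m)
  Merge nested applications:  q ∘ k ∘ r(k, p, k) ∘ q ∘ r(p, m, m)
  Order the arguments:  k ∘ q ∘ q ∘ r(k, p, k) ∘ r(p, m, m)
  Rebuild:  r(k ∘ q ∘ q ∘ r(k, p, k) ∘ r(p, m, m), k ∘ k ∘ k ∘ k ∘ p ∘ q ∘ r(k, p, q), r(k ∘ k ∘ p, k ∘ k ∘ k ∘ p, k ∘ k ∘ p ∘ q))
Right:  r(q ∘ (r(k, p, k) ∘ r(p, m, m)) ∘ k ∘ q, ((q ∘ k) ∘ ((k ∘ k) ∘ p)) ∘ r(k, p, q) ∘ k, r(k ∘ p ∘ k, (k ∘ p) ∘ k ∘ k, (q ∘ k) ∘ (p ∘ k)))
  Work inside:  ((q ∘ k) ∘ ((k ∘ k) ∘ p)) ∘ r(k, p, q) ∘ k
  Flatten:  q ∘ k ∘ k ∘ k ∘ p ∘ r(k, p, q) ∘ k
  Order the arguments:  k ∘ k ∘ k ∘ k ∘ p ∘ q ∘ r(k, p, q)
  Reassemble:  r(k ∘ q ∘ q ∘ r(k, p, k) ∘ r(p, m, m), k ∘ k ∘ k ∘ k ∘ p ∘ q ∘ r(k, p, q), r(k ∘ k ∘ p, k ∘ k ∘ k ∘ p, k ∘ k ∘ p ∘ q))

Answer: yes — both canonical forms are r(k ∘ q ∘ q ∘ r(k, p, k) ∘ r(p, m, m), k ∘ k ∘ k ∘ k ∘ p ∘ q ∘ r(k, p, q), r(k ∘ k ∘ p, k ∘ k ∘ k ∘ p, k ∘ k ∘ p ∘ q))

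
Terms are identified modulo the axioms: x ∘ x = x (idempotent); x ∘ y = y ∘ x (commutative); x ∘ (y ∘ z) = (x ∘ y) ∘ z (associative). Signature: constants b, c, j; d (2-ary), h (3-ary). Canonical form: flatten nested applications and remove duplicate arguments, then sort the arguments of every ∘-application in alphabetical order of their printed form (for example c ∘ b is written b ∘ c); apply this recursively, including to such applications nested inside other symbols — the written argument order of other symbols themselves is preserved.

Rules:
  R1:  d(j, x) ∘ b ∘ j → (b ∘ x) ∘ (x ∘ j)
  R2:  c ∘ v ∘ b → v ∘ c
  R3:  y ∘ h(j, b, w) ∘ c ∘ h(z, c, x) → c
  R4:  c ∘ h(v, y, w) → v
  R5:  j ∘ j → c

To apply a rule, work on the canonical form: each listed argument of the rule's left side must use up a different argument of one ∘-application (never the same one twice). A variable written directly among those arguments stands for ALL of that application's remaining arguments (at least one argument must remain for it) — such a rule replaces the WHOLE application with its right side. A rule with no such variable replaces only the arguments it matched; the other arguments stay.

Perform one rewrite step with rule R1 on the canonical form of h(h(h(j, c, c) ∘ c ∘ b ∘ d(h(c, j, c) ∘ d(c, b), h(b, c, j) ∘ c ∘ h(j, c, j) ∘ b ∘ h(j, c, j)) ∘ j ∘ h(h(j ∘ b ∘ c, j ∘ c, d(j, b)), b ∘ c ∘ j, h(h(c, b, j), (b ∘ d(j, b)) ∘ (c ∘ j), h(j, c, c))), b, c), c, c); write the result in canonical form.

Answer: h(h(b ∘ c ∘ d(d(c, b) ∘ h(c, j, c), b ∘ c ∘ h(b, c, j) ∘ h(j, c, j)) ∘ h(h(b ∘ c ∘ j, c ∘ j, d(j, b)), b ∘ c ∘ j, h(h(c, b, j), b ∘ c ∘ j, h(j, c, c))) ∘ h(j, c, c) ∘ j, b, c), c, c)

Derivation:
Canonical form:  h(h(b ∘ c ∘ d(d(c, b) ∘ h(c, j, c), b ∘ c ∘ h(b, c, j) ∘ h(j, c, j)) ∘ h(h(b ∘ c ∘ j, c ∘ j, d(j, b)), b ∘ c ∘ j, h(h(c, b, j), b ∘ c ∘ d(j, b) ∘ j, h(j, c, c))) ∘ h(j, c, c) ∘ j, b, c), c, c)
Match R1:  consume b, d(j, b), j;  x := b
New term:  h(h(b ∘ c ∘ d(d(c, b) ∘ h(c, j, c), b ∘ c ∘ h(b, c, j) ∘ h(j, c, j)) ∘ h(h(b ∘ c ∘ j, c ∘ j, d(j, b)), b ∘ c ∘ j, h(h(c, b, j), b ∘ c ∘ j, h(j, c, c))) ∘ h(j, c, c) ∘ j, b, c), c, c)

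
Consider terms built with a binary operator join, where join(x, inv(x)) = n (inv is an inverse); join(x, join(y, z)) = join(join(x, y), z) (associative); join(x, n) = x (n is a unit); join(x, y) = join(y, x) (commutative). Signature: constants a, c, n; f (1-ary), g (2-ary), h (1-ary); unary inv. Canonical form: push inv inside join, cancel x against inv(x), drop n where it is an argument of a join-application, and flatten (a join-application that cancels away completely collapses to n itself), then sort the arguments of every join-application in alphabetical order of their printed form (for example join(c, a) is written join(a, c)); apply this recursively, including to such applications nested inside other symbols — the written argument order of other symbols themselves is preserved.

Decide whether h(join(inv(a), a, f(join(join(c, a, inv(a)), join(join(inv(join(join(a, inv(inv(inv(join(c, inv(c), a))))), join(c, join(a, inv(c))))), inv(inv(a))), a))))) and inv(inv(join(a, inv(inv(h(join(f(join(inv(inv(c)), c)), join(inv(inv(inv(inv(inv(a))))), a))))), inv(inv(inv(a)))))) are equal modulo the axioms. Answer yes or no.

Answer: no — h(f(join(a, c))) vs h(f(join(c, c)))

Derivation:
Left:  h(join(inv(a), a, f(join(join(c, a, inv(a)), join(join(inv(join(join(a, inv(inv(inv(join(c, inv(c), a))))), join(c, join(a, inv(c))))), inv(inv(a))), a)))))
  Descend into:  join(inv(a), a, f(join(join(c, a, inv(a)), join(join(inv(join(join(a, inv(inv(inv(join(c, inv(c), a))))), join(c, join(a, inv(c))))), inv(inv(a))), a))))
  Push inv inside:  distribute inv over join and collapse double inv
  Inverses cancel:  a cancels
  Collect terms:  f(join(a, c))
  Reassemble:  h(f(join(a, c)))
Right:  inv(inv(join(a, inv(inv(h(join(f(join(inv(inv(c)), c)), join(inv(inv(inv(inv(inv(a))))), a))))), inv(inv(inv(a))))))
  Push inv inside:  distribute inv over join and collapse double inv
  Cancel:  a cancels
  Collect terms:  h(f(join(c, c)))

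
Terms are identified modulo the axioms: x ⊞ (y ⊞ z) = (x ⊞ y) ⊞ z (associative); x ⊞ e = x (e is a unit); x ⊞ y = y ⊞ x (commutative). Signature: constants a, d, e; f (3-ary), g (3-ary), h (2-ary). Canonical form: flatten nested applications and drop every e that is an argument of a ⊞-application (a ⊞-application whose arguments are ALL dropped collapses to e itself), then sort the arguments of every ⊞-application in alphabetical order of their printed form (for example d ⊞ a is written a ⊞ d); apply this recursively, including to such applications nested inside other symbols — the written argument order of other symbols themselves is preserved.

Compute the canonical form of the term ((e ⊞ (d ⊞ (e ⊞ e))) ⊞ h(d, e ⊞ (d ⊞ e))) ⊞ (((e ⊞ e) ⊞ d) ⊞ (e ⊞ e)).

Answer: d ⊞ d ⊞ h(d, d)

Derivation:
Merge nested applications:  e ⊞ d ⊞ e ⊞ e ⊞ h(d, e ⊞ (d ⊞ e)) ⊞ e ⊞ e ⊞ d ⊞ e ⊞ e
Inside:  h(d, e ⊞ (d ⊞ e))  →  h(d, d)
Unit:  drop e (×7)
Sort arguments:  d ⊞ d ⊞ h(d, d)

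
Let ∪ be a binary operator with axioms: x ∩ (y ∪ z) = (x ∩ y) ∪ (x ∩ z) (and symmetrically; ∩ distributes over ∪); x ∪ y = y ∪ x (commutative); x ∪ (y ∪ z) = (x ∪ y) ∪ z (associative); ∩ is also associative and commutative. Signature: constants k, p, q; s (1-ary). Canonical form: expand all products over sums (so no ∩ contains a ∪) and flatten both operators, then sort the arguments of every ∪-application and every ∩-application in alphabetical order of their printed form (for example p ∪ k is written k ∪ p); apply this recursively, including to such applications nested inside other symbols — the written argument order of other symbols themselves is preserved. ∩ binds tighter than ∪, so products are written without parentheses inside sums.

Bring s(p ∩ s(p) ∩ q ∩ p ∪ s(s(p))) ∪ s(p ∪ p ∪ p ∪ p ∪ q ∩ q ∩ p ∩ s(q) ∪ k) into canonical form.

Answer: s(k ∪ p ∪ p ∪ p ∪ p ∪ p ∩ q ∩ q ∩ s(q)) ∪ s(p ∩ p ∩ q ∩ s(p) ∪ s(s(p)))

Derivation:
Flatten:  s(p ∩ p ∩ q ∩ s(p) ∪ s(s(p))) ∪ s(k ∪ p ∪ p ∪ p ∪ p ∪ p ∩ q ∩ q ∩ s(q))
Order the arguments:  s(k ∪ p ∪ p ∪ p ∪ p ∪ p ∩ q ∩ q ∩ s(q)) ∪ s(p ∩ p ∩ q ∩ s(p) ∪ s(s(p)))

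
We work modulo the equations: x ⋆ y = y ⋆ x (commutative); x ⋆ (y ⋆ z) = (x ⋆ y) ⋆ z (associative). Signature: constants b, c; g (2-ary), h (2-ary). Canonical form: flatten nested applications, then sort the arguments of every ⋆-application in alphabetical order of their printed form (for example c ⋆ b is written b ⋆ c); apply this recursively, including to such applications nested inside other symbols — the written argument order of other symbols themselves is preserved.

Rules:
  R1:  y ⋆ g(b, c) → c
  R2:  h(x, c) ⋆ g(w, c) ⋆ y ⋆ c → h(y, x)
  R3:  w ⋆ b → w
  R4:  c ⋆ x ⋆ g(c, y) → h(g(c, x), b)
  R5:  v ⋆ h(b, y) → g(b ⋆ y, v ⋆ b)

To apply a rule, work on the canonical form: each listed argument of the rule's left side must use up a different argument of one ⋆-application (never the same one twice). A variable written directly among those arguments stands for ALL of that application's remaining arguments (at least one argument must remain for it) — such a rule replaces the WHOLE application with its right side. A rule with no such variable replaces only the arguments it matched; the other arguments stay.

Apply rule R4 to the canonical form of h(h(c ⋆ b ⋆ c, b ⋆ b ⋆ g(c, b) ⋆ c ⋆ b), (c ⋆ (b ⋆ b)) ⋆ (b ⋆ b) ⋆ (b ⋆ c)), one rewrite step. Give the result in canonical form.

Answer: h(h(b ⋆ c ⋆ c, h(g(c, b ⋆ b ⋆ b), b)), b ⋆ b ⋆ b ⋆ b ⋆ b ⋆ c ⋆ c)

Derivation:
Canonical form:  h(h(b ⋆ c ⋆ c, b ⋆ b ⋆ b ⋆ c ⋆ g(c, b)), b ⋆ b ⋆ b ⋆ b ⋆ b ⋆ c ⋆ c)
Match R4:  consume c, g(c, b);  x := b ⋆ b ⋆ b, y := b
The extension variable absorbs all remaining arguments, so the whole application is rewritten.
Result:  h(h(b ⋆ c ⋆ c, h(g(c, b ⋆ b ⋆ b), b)), b ⋆ b ⋆ b ⋆ b ⋆ b ⋆ c ⋆ c)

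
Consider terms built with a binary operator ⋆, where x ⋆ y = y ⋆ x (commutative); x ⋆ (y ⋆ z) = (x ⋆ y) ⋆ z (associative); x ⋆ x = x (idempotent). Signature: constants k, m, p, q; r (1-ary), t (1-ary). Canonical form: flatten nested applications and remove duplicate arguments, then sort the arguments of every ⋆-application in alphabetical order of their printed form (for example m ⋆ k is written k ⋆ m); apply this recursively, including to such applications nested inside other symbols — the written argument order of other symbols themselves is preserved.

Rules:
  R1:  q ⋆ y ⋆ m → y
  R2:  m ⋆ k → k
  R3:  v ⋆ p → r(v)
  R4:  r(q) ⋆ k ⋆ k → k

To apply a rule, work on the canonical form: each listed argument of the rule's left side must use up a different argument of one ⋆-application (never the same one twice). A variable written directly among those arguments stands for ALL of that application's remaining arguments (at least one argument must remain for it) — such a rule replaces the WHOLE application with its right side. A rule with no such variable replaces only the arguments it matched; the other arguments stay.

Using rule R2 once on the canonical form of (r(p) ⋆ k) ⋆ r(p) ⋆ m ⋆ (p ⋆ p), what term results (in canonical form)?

Canonical form:  k ⋆ m ⋆ p ⋆ r(p)
Apply R2:  consuming k, m
Result:  k ⋆ p ⋆ r(p)

Answer: k ⋆ p ⋆ r(p)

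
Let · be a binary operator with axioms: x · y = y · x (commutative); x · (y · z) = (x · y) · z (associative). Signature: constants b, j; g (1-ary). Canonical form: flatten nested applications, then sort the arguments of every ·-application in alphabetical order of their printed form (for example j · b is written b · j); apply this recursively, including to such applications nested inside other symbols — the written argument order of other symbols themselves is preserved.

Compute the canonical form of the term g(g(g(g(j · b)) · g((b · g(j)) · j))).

Descend into:  g(g(j · b)) · g((b · g(j)) · j)
Simplify inside:  g(g(j · b))  →  g(g(b · j))
Inside:  g((b · g(j)) · j)  →  g(b · g(j) · j)
Sort arguments:  g(b · g(j) · j) · g(g(b · j))
Rebuild:  g(g(g(b · g(j) · j) · g(g(b · j))))

Answer: g(g(g(b · g(j) · j) · g(g(b · j))))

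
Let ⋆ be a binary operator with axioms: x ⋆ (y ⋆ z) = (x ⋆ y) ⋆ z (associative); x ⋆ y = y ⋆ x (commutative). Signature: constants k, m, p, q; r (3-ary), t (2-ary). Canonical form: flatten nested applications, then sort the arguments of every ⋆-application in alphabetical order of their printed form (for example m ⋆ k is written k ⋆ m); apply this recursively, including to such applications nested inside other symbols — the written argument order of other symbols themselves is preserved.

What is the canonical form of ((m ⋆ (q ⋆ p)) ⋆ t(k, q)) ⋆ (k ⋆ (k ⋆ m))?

Answer: k ⋆ k ⋆ m ⋆ m ⋆ p ⋆ q ⋆ t(k, q)

Derivation:
Merge nested applications:  m ⋆ q ⋆ p ⋆ t(k, q) ⋆ k ⋆ k ⋆ m
Order the arguments:  k ⋆ k ⋆ m ⋆ m ⋆ p ⋆ q ⋆ t(k, q)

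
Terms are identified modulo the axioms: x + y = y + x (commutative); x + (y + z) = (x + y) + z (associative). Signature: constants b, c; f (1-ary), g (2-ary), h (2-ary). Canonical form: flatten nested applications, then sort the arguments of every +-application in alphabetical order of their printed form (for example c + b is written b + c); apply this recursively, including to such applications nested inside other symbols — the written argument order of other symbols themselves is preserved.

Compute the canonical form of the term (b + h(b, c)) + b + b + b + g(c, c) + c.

Answer: b + b + b + b + c + g(c, c) + h(b, c)

Derivation:
Merge nested applications:  b + h(b, c) + b + b + b + g(c, c) + c
Order the arguments:  b + b + b + b + c + g(c, c) + h(b, c)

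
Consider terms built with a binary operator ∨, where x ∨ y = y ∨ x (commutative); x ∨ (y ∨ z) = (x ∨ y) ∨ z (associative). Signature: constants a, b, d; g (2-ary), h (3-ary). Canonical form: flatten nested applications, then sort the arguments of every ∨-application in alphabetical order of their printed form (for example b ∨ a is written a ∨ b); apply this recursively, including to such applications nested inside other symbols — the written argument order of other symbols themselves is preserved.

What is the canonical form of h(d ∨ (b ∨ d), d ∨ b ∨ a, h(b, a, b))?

Descend into:  d ∨ (b ∨ d)
Flatten:  d ∨ b ∨ d
Sort arguments:  b ∨ d ∨ d
Reassemble:  h(b ∨ d ∨ d, a ∨ b ∨ d, h(b, a, b))

Answer: h(b ∨ d ∨ d, a ∨ b ∨ d, h(b, a, b))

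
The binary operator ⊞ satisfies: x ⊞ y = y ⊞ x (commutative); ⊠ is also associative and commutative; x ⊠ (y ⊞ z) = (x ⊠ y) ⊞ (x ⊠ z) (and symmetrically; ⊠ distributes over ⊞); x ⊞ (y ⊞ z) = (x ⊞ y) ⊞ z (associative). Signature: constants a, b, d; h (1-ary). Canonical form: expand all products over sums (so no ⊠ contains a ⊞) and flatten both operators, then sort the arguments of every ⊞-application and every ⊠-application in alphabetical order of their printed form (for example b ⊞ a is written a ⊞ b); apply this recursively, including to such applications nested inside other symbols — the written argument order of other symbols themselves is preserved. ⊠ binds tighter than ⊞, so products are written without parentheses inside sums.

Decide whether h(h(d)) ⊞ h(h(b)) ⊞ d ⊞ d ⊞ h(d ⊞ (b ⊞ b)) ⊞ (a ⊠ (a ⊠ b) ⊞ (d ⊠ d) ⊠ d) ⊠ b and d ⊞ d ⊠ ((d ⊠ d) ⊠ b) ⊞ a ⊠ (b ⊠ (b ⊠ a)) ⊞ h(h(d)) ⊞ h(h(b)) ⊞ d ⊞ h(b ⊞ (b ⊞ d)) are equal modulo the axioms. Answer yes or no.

Left:  h(h(d)) ⊞ h(h(b)) ⊞ d ⊞ d ⊞ h(d ⊞ (b ⊞ b)) ⊞ (a ⊠ (a ⊠ b) ⊞ (d ⊠ d) ⊠ d) ⊠ b
  Distribute:  h(h(d)) ⊞ h(h(b)) ⊞ d ⊞ d ⊞ h(b ⊞ b ⊞ d) ⊞ a ⊠ a ⊠ b ⊠ b ⊞ b ⊠ d ⊠ d ⊠ d
  Sort:  a ⊠ a ⊠ b ⊠ b ⊞ b ⊠ d ⊠ d ⊠ d ⊞ d ⊞ d ⊞ h(b ⊞ b ⊞ d) ⊞ h(h(b)) ⊞ h(h(d))
Right:  d ⊞ d ⊠ ((d ⊠ d) ⊠ b) ⊞ a ⊠ (b ⊠ (b ⊠ a)) ⊞ h(h(d)) ⊞ h(h(b)) ⊞ d ⊞ h(b ⊞ (b ⊞ d))
  Merge nested applications:  d ⊞ b ⊠ d ⊠ d ⊠ d ⊞ a ⊠ a ⊠ b ⊠ b ⊞ h(h(d)) ⊞ h(h(b)) ⊞ d ⊞ h(b ⊞ b ⊞ d)
  Order the arguments:  a ⊠ a ⊠ b ⊠ b ⊞ b ⊠ d ⊠ d ⊠ d ⊞ d ⊞ d ⊞ h(b ⊞ b ⊞ d) ⊞ h(h(b)) ⊞ h(h(d))

Answer: yes — both canonical forms are a ⊠ a ⊠ b ⊠ b ⊞ b ⊠ d ⊠ d ⊠ d ⊞ d ⊞ d ⊞ h(b ⊞ b ⊞ d) ⊞ h(h(b)) ⊞ h(h(d))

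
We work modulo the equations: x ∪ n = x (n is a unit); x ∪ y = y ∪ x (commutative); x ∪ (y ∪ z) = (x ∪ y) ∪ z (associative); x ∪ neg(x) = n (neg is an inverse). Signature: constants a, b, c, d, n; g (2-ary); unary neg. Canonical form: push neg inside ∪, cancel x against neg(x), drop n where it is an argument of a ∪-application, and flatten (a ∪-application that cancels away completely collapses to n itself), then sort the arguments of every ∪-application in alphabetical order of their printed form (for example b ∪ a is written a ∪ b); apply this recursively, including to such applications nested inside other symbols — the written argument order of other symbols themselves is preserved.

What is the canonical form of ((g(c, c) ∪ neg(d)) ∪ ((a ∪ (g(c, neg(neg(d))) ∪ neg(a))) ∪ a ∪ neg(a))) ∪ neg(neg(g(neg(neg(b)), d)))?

Push neg inside:  distribute neg over ∪ and collapse double neg
Cancel inverse pairs:  a cancels
Combine occurrences:  g(c, c) ∪ neg(d) ∪ g(c, d) ∪ g(b, d)
Sort:  g(b, d) ∪ g(c, c) ∪ g(c, d) ∪ neg(d)

Answer: g(b, d) ∪ g(c, c) ∪ g(c, d) ∪ neg(d)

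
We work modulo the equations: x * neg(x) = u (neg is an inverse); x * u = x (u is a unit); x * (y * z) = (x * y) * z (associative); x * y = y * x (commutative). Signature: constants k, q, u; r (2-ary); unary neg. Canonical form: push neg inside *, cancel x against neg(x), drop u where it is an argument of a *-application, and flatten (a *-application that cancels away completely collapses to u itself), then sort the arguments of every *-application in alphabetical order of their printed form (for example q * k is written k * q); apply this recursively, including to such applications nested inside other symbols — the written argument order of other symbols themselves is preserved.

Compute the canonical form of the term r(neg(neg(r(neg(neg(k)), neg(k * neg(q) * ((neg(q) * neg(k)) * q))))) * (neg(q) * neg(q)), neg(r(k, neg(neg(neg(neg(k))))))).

Answer: r(neg(q) * neg(q) * r(k, q), neg(r(k, k)))

Derivation:
Focus inside:  neg(neg(r(neg(neg(k)), neg(k * neg(q) * ((neg(q) * neg(k)) * q))))) * (neg(q) * neg(q))
Push neg inside:  distribute neg over * and collapse double neg
Collect terms:  r(k, q) * neg(q) * neg(q)
Sort arguments:  neg(q) * neg(q) * r(k, q)
Rebuild:  r(neg(q) * neg(q) * r(k, q), neg(r(k, k)))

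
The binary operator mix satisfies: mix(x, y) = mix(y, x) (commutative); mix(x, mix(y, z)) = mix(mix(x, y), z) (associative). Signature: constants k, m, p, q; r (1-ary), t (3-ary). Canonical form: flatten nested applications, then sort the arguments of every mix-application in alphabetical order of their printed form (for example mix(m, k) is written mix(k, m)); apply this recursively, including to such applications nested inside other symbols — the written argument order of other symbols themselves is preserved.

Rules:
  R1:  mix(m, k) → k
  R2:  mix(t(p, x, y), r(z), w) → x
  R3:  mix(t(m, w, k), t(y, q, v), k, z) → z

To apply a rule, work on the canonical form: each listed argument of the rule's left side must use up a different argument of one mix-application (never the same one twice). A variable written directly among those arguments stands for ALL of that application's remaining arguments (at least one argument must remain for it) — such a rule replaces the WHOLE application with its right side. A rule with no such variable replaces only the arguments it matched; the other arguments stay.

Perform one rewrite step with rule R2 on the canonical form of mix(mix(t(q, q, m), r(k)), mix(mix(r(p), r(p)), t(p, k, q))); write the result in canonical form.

Answer: k

Derivation:
Canonical form:  mix(r(k), r(p), r(p), t(p, k, q), t(q, q, m))
Apply R2:  consuming r(k), t(p, k, q);  w := mix(r(p), r(p), t(q, q, m)), x := k, y := q, z := k
Every leftover argument binds to the variable; the entire application is replaced.
Result:  k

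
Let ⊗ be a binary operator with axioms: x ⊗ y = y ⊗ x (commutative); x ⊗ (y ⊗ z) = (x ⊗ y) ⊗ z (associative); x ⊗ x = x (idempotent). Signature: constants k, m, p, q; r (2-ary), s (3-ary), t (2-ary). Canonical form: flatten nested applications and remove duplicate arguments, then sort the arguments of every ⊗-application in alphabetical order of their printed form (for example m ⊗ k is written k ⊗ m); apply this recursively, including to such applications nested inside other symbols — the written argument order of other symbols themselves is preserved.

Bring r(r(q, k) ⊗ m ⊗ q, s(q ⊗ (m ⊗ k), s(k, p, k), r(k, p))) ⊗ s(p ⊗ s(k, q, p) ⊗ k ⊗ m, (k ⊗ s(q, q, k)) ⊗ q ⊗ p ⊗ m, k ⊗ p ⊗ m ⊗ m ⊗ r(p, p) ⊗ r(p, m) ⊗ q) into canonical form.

Canonicalize subterm:  r(r(q, k) ⊗ m ⊗ q, s(q ⊗ (m ⊗ k), s(k, p, k), r(k, p)))  →  r(m ⊗ q ⊗ r(q, k), s(k ⊗ m ⊗ q, s(k, p, k), r(k, p)))
Simplify inside:  s(p ⊗ s(k, q, p) ⊗ k ⊗ m, (k ⊗ s(q, q, k)) ⊗ q ⊗ p ⊗ m, k ⊗ p ⊗ m ⊗ m ⊗ r(p, p) ⊗ r(p, m) ⊗ q)  →  s(k ⊗ m ⊗ p ⊗ s(k, q, p), k ⊗ m ⊗ p ⊗ q ⊗ s(q, q, k), k ⊗ m ⊗ p ⊗ q ⊗ r(p, m) ⊗ r(p, p))
Sort:  r(m ⊗ q ⊗ r(q, k), s(k ⊗ m ⊗ q, s(k, p, k), r(k, p))) ⊗ s(k ⊗ m ⊗ p ⊗ s(k, q, p), k ⊗ m ⊗ p ⊗ q ⊗ s(q, q, k), k ⊗ m ⊗ p ⊗ q ⊗ r(p, m) ⊗ r(p, p))

Answer: r(m ⊗ q ⊗ r(q, k), s(k ⊗ m ⊗ q, s(k, p, k), r(k, p))) ⊗ s(k ⊗ m ⊗ p ⊗ s(k, q, p), k ⊗ m ⊗ p ⊗ q ⊗ s(q, q, k), k ⊗ m ⊗ p ⊗ q ⊗ r(p, m) ⊗ r(p, p))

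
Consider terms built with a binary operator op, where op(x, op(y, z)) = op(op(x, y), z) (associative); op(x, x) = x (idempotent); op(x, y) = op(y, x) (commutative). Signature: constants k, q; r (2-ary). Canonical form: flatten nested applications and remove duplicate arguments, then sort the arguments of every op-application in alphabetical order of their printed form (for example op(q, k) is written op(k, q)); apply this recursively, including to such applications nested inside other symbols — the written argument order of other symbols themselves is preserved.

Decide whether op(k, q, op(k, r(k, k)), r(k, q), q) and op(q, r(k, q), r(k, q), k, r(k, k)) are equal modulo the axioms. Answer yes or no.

Answer: yes — both canonical forms are op(k, q, r(k, k), r(k, q))

Derivation:
Left:  op(k, q, op(k, r(k, k)), r(k, q), q)
  Un-nest:  op(k, q, k, r(k, k), r(k, q), q)
  Idempotence:  drop duplicate k, q
  Sort arguments:  op(k, q, r(k, k), r(k, q))
Right:  op(q, r(k, q), r(k, q), k, r(k, k))
  Deduplicate:  drop duplicate r(k, q)
  Sort arguments:  op(k, q, r(k, k), r(k, q))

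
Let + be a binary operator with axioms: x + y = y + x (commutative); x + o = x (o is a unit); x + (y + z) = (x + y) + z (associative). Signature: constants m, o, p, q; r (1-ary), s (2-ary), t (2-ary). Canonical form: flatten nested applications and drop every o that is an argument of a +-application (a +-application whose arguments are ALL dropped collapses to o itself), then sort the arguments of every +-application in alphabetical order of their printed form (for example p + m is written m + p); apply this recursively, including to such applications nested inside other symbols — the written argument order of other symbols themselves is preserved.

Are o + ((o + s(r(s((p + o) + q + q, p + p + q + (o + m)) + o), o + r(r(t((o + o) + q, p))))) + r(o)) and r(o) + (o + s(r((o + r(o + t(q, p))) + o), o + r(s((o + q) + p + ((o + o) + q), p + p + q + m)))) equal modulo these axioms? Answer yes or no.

Left:  o + ((o + s(r(s((p + o) + q + q, p + p + q + (o + m)) + o), o + r(r(t((o + o) + q, p))))) + r(o))
  Merge nested applications:  o + o + s(r(s((p + o) + q + q, p + p + q + (o + m)) + o), o + r(r(t((o + o) + q, p)))) + r(o)
  Canonicalize subterm:  s(r(s((p + o) + q + q, p + p + q + (o + m)) + o), o + r(r(t((o + o) + q, p))))  →  s(r(s(p + q + q, m + p + p + q)), r(r(t(q, p))))
  Units out:  drop o (×2)
  Order the arguments:  r(o) + s(r(s(p + q + q, m + p + p + q)), r(r(t(q, p))))
Right:  r(o) + (o + s(r((o + r(o + t(q, p))) + o), o + r(s((o + q) + p + ((o + o) + q), p + p + q + m))))
  Un-nest:  r(o) + o + s(r((o + r(o + t(q, p))) + o), o + r(s((o + q) + p + ((o + o) + q), p + p + q + m)))
  Simplify inside:  s(r((o + r(o + t(q, p))) + o), o + r(s((o + q) + p + ((o + o) + q), p + p + q + m)))  →  s(r(r(t(q, p))), r(s(p + q + q, m + p + p + q)))
  Unit:  drop o
  Sort arguments:  r(o) + s(r(r(t(q, p))), r(s(p + q + q, m + p + p + q)))

Answer: no — r(o) + s(r(s(p + q + q, m + p + p + q)), r(r(t(q, p)))) vs r(o) + s(r(r(t(q, p))), r(s(p + q + q, m + p + p + q)))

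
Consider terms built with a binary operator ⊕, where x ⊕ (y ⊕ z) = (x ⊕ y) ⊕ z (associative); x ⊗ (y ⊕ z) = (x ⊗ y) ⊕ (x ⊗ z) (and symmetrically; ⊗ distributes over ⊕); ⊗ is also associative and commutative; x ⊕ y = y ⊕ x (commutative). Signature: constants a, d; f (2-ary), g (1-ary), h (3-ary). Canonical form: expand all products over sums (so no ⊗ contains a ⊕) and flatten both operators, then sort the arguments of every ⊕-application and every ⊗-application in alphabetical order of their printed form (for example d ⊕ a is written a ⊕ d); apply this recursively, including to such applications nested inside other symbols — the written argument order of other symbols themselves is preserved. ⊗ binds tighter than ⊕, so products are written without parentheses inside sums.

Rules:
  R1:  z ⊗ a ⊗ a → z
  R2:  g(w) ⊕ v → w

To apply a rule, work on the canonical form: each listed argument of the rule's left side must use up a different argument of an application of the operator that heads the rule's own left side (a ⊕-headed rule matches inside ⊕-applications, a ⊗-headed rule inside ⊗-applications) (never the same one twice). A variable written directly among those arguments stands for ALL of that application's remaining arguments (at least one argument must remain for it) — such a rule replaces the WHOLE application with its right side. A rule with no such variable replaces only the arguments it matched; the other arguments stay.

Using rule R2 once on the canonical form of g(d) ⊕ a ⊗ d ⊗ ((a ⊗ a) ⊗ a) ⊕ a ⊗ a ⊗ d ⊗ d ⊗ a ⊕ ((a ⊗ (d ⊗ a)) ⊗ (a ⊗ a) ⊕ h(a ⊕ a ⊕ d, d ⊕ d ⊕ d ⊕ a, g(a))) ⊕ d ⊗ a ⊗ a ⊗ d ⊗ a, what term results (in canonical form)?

Canonical form:  a ⊗ a ⊗ a ⊗ a ⊗ d ⊕ a ⊗ a ⊗ a ⊗ a ⊗ d ⊕ a ⊗ a ⊗ a ⊗ d ⊗ d ⊕ a ⊗ a ⊗ a ⊗ d ⊗ d ⊕ g(d) ⊕ h(a ⊕ a ⊕ d, a ⊕ d ⊕ d ⊕ d, g(a))
Apply R2:  consuming g(d);  v := a ⊗ a ⊗ a ⊗ a ⊗ d ⊕ a ⊗ a ⊗ a ⊗ a ⊗ d ⊕ a ⊗ a ⊗ a ⊗ d ⊗ d ⊕ a ⊗ a ⊗ a ⊗ d ⊗ d ⊕ h(a ⊕ a ⊕ d, a ⊕ d ⊕ d ⊕ d, g(a)), w := d
The extension variable absorbs all remaining arguments, so the whole application is rewritten.
New term:  d

Answer: d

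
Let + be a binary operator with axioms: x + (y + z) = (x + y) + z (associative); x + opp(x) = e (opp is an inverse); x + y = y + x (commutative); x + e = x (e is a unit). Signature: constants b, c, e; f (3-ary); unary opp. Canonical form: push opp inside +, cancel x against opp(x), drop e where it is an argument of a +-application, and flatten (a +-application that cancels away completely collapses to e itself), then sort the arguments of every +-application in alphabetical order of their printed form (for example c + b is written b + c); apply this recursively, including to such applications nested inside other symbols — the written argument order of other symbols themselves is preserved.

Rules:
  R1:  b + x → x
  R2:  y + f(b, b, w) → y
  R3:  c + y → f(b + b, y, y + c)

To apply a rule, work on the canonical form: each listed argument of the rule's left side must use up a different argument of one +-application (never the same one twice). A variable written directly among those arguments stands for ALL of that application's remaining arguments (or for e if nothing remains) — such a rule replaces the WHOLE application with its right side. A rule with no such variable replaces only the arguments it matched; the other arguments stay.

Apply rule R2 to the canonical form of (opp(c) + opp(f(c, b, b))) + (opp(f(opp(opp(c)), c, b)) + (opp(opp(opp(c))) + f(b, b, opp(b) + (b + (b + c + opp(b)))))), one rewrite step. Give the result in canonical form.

Canonical form:  f(b, b, c) + opp(c) + opp(c) + opp(f(c, b, b)) + opp(f(c, c, b))
R2 matches:  uses f(b, b, c);  w := c, y := opp(c) + opp(c) + opp(f(c, b, b)) + opp(f(c, c, b))
Every leftover argument binds to the variable; the entire application is replaced.
Result:  opp(c) + opp(c) + opp(f(c, b, b)) + opp(f(c, c, b))

Answer: opp(c) + opp(c) + opp(f(c, b, b)) + opp(f(c, c, b))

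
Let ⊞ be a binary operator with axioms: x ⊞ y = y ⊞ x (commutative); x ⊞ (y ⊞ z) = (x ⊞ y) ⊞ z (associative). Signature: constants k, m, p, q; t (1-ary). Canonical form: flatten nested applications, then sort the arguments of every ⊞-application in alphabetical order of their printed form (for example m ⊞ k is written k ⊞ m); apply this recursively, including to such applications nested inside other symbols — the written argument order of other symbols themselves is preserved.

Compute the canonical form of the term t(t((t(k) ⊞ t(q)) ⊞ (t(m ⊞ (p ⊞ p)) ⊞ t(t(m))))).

Focus inside:  (t(k) ⊞ t(q)) ⊞ (t(m ⊞ (p ⊞ p)) ⊞ t(t(m)))
Un-nest:  t(k) ⊞ t(q) ⊞ t(m ⊞ (p ⊞ p)) ⊞ t(t(m))
Inside:  t(m ⊞ (p ⊞ p))  →  t(m ⊞ p ⊞ p)
Order the arguments:  t(k) ⊞ t(m ⊞ p ⊞ p) ⊞ t(q) ⊞ t(t(m))
Reassemble:  t(t(t(k) ⊞ t(m ⊞ p ⊞ p) ⊞ t(q) ⊞ t(t(m))))

Answer: t(t(t(k) ⊞ t(m ⊞ p ⊞ p) ⊞ t(q) ⊞ t(t(m))))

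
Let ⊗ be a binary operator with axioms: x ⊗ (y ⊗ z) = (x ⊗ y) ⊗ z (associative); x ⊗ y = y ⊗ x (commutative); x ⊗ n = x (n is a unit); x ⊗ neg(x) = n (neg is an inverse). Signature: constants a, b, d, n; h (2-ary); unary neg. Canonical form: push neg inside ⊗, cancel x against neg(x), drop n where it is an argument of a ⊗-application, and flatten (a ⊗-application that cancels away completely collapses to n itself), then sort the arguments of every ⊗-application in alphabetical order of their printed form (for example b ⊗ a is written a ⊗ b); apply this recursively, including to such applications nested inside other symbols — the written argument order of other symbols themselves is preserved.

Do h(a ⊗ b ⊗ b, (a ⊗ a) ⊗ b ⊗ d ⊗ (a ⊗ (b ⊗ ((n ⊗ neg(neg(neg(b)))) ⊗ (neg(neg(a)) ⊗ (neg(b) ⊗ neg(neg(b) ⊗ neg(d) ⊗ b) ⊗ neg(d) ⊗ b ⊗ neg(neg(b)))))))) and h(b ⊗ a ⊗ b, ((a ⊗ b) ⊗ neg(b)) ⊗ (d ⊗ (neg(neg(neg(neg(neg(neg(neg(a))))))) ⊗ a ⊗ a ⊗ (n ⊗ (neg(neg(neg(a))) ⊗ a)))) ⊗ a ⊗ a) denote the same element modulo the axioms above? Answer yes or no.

Left:  h(a ⊗ b ⊗ b, (a ⊗ a) ⊗ b ⊗ d ⊗ (a ⊗ (b ⊗ ((n ⊗ neg(neg(neg(b)))) ⊗ (neg(neg(a)) ⊗ (neg(b) ⊗ neg(neg(b) ⊗ neg(d) ⊗ b) ⊗ neg(d) ⊗ b ⊗ neg(neg(b))))))))
  Work inside:  (a ⊗ a) ⊗ b ⊗ d ⊗ (a ⊗ (b ⊗ ((n ⊗ neg(neg(neg(b)))) ⊗ (neg(neg(a)) ⊗ (neg(b) ⊗ neg(neg(b) ⊗ neg(d) ⊗ b) ⊗ neg(d) ⊗ b ⊗ neg(neg(b)))))))
  Push neg inside:  distribute neg over ⊗ and collapse double neg
  Collect:  a ⊗ a ⊗ a ⊗ a ⊗ b ⊗ b ⊗ d
  Reassemble:  h(a ⊗ b ⊗ b, a ⊗ a ⊗ a ⊗ a ⊗ b ⊗ b ⊗ d)
Right:  h(b ⊗ a ⊗ b, ((a ⊗ b) ⊗ neg(b)) ⊗ (d ⊗ (neg(neg(neg(neg(neg(neg(neg(a))))))) ⊗ a ⊗ a ⊗ (n ⊗ (neg(neg(neg(a))) ⊗ a)))) ⊗ a ⊗ a)
  Descend into:  ((a ⊗ b) ⊗ neg(b)) ⊗ (d ⊗ (neg(neg(neg(neg(neg(neg(neg(a))))))) ⊗ a ⊗ a ⊗ (n ⊗ (neg(neg(neg(a))) ⊗ a)))) ⊗ a ⊗ a
  Push neg inside:  distribute neg over ⊗ and collapse double neg
  Cancel:  b cancels
  Combine occurrences:  a ⊗ a ⊗ a ⊗ a ⊗ d
  Put back:  h(a ⊗ b ⊗ b, a ⊗ a ⊗ a ⊗ a ⊗ d)

Answer: no — h(a ⊗ b ⊗ b, a ⊗ a ⊗ a ⊗ a ⊗ b ⊗ b ⊗ d) vs h(a ⊗ b ⊗ b, a ⊗ a ⊗ a ⊗ a ⊗ d)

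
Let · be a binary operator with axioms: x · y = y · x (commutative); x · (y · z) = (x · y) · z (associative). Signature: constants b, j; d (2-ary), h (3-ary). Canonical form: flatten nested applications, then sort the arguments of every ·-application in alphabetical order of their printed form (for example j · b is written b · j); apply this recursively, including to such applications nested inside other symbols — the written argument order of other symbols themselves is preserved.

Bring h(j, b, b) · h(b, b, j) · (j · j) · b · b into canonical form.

Merge nested applications:  h(j, b, b) · h(b, b, j) · j · j · b · b
Sort:  b · b · h(b, b, j) · h(j, b, b) · j · j

Answer: b · b · h(b, b, j) · h(j, b, b) · j · j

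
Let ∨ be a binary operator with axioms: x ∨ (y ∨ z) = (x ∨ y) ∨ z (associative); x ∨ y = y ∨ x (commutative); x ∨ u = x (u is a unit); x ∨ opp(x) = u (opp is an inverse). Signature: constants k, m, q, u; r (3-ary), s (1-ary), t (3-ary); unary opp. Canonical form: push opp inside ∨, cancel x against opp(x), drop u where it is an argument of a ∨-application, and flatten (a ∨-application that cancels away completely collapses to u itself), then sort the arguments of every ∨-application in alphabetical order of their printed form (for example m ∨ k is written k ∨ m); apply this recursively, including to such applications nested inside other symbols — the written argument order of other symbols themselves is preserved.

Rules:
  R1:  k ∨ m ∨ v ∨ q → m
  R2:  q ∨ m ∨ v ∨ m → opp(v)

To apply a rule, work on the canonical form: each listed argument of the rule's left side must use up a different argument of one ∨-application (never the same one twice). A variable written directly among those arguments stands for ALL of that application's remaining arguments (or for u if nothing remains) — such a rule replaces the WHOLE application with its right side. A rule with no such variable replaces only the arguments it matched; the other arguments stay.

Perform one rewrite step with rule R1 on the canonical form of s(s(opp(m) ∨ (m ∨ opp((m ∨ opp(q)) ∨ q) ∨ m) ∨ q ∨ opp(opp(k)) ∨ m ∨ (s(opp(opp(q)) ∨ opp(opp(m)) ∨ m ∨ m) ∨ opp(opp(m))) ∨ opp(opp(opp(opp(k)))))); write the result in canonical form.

Answer: s(s(m))

Derivation:
Canonical form:  s(s(k ∨ k ∨ m ∨ m ∨ q ∨ s(m ∨ m ∨ m ∨ q)))
Apply R1:  consuming k, m, q;  v := k ∨ m ∨ s(m ∨ m ∨ m ∨ q)
Every leftover argument binds to the variable; the entire application is replaced.
New term:  s(s(m))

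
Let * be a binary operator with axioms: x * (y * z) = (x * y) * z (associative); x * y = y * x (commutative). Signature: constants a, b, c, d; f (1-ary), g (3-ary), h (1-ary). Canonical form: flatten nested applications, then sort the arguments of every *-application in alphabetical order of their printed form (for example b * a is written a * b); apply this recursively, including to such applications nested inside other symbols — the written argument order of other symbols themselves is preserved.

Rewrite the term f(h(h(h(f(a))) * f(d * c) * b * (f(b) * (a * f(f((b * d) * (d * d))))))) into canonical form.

Answer: f(h(a * b * f(b) * f(c * d) * f(f(b * d * d * d)) * h(h(f(a)))))

Derivation:
Work inside:  h(h(f(a))) * f(d * c) * b * (f(b) * (a * f(f((b * d) * (d * d)))))
Flatten:  h(h(f(a))) * f(d * c) * b * f(b) * a * f(f((b * d) * (d * d)))
Inside:  f(d * c)  →  f(c * d)
Inside:  f(f((b * d) * (d * d)))  →  f(f(b * d * d * d))
Sort:  a * b * f(b) * f(c * d) * f(f(b * d * d * d)) * h(h(f(a)))
Reassemble:  f(h(a * b * f(b) * f(c * d) * f(f(b * d * d * d)) * h(h(f(a)))))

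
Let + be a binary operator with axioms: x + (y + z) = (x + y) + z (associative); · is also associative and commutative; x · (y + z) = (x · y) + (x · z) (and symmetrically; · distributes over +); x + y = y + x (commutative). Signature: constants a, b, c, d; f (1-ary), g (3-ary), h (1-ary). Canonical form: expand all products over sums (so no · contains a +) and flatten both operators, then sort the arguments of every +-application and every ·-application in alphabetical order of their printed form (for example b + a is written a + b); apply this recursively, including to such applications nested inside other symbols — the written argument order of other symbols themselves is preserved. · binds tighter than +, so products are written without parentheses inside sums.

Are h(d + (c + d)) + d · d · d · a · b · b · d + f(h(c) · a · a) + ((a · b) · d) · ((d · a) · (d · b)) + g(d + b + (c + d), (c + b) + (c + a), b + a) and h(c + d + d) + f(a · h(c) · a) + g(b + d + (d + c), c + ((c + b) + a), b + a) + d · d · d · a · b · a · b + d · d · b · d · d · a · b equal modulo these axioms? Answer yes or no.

Left:  h(d + (c + d)) + d · d · d · a · b · b · d + f(h(c) · a · a) + ((a · b) · d) · ((d · a) · (d · b)) + g(d + b + (c + d), (c + b) + (c + a), b + a)
  Flatten:  h(c + d + d) + a · b · b · d · d · d · d + f(a · a · h(c)) + a · a · b · b · d · d · d + g(b + c + d + d, a + b + c + c, a + b)
  Sort:  a · a · b · b · d · d · d + a · b · b · d · d · d · d + f(a · a · h(c)) + g(b + c + d + d, a + b + c + c, a + b) + h(c + d + d)
Right:  h(c + d + d) + f(a · h(c) · a) + g(b + d + (d + c), c + ((c + b) + a), b + a) + d · d · d · a · b · a · b + d · d · b · d · d · a · b
  Flatten:  h(c + d + d) + f(a · a · h(c)) + g(b + c + d + d, a + b + c + c, a + b) + a · a · b · b · d · d · d + a · b · b · d · d · d · d
  Sort arguments:  a · a · b · b · d · d · d + a · b · b · d · d · d · d + f(a · a · h(c)) + g(b + c + d + d, a + b + c + c, a + b) + h(c + d + d)

Answer: yes — both canonical forms are a · a · b · b · d · d · d + a · b · b · d · d · d · d + f(a · a · h(c)) + g(b + c + d + d, a + b + c + c, a + b) + h(c + d + d)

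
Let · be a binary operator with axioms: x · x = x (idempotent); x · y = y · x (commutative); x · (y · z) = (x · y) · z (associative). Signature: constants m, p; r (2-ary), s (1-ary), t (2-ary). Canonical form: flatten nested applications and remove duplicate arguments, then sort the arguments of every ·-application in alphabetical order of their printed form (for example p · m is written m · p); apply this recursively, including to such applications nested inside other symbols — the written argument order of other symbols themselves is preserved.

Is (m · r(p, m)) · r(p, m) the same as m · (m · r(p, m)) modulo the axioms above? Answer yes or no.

Answer: yes — both canonical forms are m · r(p, m)

Derivation:
Left:  (m · r(p, m)) · r(p, m)
  Merge nested applications:  m · r(p, m) · r(p, m)
  Deduplicate:  drop duplicate r(p, m)
  Order the arguments:  m · r(p, m)
Right:  m · (m · r(p, m))
  Merge nested applications:  m · m · r(p, m)
  Drop duplicates:  drop duplicate m
  Sort:  m · r(p, m)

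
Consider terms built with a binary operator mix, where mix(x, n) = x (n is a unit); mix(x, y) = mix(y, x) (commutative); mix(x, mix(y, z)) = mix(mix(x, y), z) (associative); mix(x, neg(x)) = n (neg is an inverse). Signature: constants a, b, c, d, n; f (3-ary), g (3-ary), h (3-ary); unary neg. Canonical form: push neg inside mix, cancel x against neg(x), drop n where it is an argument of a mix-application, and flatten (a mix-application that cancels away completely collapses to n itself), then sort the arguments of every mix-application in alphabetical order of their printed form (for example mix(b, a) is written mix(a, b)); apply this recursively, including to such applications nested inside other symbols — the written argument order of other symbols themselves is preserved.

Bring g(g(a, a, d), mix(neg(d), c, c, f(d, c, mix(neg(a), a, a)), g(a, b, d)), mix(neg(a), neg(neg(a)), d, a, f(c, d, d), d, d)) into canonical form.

Answer: g(g(a, a, d), mix(c, c, f(d, c, a), g(a, b, d), neg(d)), mix(a, d, d, d, f(c, d, d)))

Derivation:
Focus inside:  mix(neg(d), c, c, f(d, c, mix(neg(a), a, a)), g(a, b, d))
Collect:  mix(neg(d), c, c, f(d, c, a), g(a, b, d))
Sort arguments:  mix(c, c, f(d, c, a), g(a, b, d), neg(d))
Put back:  g(g(a, a, d), mix(c, c, f(d, c, a), g(a, b, d), neg(d)), mix(a, d, d, d, f(c, d, d)))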